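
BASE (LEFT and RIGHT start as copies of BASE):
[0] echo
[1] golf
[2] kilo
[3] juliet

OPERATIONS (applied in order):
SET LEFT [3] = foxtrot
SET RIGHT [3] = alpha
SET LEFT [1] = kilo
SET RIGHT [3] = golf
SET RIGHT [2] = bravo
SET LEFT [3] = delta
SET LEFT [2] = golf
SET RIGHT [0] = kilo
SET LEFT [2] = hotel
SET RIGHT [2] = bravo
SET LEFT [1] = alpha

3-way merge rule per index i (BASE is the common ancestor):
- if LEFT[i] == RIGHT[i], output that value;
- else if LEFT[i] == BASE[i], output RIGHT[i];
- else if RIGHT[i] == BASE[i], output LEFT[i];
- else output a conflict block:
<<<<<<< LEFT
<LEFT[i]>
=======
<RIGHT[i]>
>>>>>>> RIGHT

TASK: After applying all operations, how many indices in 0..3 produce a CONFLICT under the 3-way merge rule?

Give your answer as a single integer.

Final LEFT:  [echo, alpha, hotel, delta]
Final RIGHT: [kilo, golf, bravo, golf]
i=0: L=echo=BASE, R=kilo -> take RIGHT -> kilo
i=1: L=alpha, R=golf=BASE -> take LEFT -> alpha
i=2: BASE=kilo L=hotel R=bravo all differ -> CONFLICT
i=3: BASE=juliet L=delta R=golf all differ -> CONFLICT
Conflict count: 2

Answer: 2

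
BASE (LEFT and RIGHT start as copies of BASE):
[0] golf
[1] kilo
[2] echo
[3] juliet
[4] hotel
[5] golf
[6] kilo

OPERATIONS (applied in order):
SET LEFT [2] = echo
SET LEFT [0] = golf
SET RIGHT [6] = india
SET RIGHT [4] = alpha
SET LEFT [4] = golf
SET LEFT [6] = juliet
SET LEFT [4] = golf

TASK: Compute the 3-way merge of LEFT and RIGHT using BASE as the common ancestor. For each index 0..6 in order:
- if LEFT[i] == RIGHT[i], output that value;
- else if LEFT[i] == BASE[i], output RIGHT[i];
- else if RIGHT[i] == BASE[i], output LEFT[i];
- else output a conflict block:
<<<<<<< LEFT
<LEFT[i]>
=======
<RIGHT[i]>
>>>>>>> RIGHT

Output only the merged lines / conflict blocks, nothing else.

Final LEFT:  [golf, kilo, echo, juliet, golf, golf, juliet]
Final RIGHT: [golf, kilo, echo, juliet, alpha, golf, india]
i=0: L=golf R=golf -> agree -> golf
i=1: L=kilo R=kilo -> agree -> kilo
i=2: L=echo R=echo -> agree -> echo
i=3: L=juliet R=juliet -> agree -> juliet
i=4: BASE=hotel L=golf R=alpha all differ -> CONFLICT
i=5: L=golf R=golf -> agree -> golf
i=6: BASE=kilo L=juliet R=india all differ -> CONFLICT

Answer: golf
kilo
echo
juliet
<<<<<<< LEFT
golf
=======
alpha
>>>>>>> RIGHT
golf
<<<<<<< LEFT
juliet
=======
india
>>>>>>> RIGHT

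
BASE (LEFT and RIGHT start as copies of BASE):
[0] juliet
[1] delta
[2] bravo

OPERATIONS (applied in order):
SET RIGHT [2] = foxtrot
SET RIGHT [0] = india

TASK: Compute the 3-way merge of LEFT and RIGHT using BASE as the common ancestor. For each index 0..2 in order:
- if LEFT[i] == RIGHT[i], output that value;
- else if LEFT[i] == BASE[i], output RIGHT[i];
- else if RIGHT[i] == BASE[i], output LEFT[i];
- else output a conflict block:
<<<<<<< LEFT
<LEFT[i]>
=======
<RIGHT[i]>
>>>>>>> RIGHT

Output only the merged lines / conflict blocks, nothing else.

Answer: india
delta
foxtrot

Derivation:
Final LEFT:  [juliet, delta, bravo]
Final RIGHT: [india, delta, foxtrot]
i=0: L=juliet=BASE, R=india -> take RIGHT -> india
i=1: L=delta R=delta -> agree -> delta
i=2: L=bravo=BASE, R=foxtrot -> take RIGHT -> foxtrot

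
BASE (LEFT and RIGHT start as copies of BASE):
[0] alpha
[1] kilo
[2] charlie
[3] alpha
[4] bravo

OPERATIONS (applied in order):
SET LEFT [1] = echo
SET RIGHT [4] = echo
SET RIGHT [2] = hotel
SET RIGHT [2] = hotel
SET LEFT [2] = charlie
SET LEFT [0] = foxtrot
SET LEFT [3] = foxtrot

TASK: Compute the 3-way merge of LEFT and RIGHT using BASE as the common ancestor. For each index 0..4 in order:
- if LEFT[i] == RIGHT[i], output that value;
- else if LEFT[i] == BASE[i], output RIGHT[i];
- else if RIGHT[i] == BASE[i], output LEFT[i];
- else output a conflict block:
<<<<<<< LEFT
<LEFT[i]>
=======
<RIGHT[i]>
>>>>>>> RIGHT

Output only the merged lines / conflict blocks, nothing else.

Final LEFT:  [foxtrot, echo, charlie, foxtrot, bravo]
Final RIGHT: [alpha, kilo, hotel, alpha, echo]
i=0: L=foxtrot, R=alpha=BASE -> take LEFT -> foxtrot
i=1: L=echo, R=kilo=BASE -> take LEFT -> echo
i=2: L=charlie=BASE, R=hotel -> take RIGHT -> hotel
i=3: L=foxtrot, R=alpha=BASE -> take LEFT -> foxtrot
i=4: L=bravo=BASE, R=echo -> take RIGHT -> echo

Answer: foxtrot
echo
hotel
foxtrot
echo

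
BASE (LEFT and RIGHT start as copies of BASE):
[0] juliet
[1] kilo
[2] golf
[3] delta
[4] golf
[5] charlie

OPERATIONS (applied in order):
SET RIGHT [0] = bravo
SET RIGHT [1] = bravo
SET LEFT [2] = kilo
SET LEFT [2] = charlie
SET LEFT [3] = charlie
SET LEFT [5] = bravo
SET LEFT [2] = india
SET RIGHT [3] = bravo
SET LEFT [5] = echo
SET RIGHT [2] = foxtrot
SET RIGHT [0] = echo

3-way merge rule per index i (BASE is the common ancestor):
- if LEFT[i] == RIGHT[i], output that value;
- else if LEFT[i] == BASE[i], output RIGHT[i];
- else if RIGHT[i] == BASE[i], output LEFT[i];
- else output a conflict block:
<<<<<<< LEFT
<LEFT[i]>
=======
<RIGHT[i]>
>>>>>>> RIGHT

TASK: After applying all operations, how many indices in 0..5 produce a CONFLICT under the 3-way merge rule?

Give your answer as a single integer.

Final LEFT:  [juliet, kilo, india, charlie, golf, echo]
Final RIGHT: [echo, bravo, foxtrot, bravo, golf, charlie]
i=0: L=juliet=BASE, R=echo -> take RIGHT -> echo
i=1: L=kilo=BASE, R=bravo -> take RIGHT -> bravo
i=2: BASE=golf L=india R=foxtrot all differ -> CONFLICT
i=3: BASE=delta L=charlie R=bravo all differ -> CONFLICT
i=4: L=golf R=golf -> agree -> golf
i=5: L=echo, R=charlie=BASE -> take LEFT -> echo
Conflict count: 2

Answer: 2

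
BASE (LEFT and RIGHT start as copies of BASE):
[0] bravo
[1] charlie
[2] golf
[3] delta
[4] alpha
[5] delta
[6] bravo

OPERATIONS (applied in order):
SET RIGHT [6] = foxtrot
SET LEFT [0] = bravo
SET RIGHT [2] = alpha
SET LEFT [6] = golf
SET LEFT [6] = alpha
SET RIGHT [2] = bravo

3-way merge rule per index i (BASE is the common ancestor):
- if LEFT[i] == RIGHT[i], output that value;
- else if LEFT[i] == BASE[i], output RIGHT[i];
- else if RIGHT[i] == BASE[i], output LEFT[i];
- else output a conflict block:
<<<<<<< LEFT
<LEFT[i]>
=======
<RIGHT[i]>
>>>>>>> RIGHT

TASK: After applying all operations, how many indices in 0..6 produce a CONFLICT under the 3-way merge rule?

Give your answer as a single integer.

Answer: 1

Derivation:
Final LEFT:  [bravo, charlie, golf, delta, alpha, delta, alpha]
Final RIGHT: [bravo, charlie, bravo, delta, alpha, delta, foxtrot]
i=0: L=bravo R=bravo -> agree -> bravo
i=1: L=charlie R=charlie -> agree -> charlie
i=2: L=golf=BASE, R=bravo -> take RIGHT -> bravo
i=3: L=delta R=delta -> agree -> delta
i=4: L=alpha R=alpha -> agree -> alpha
i=5: L=delta R=delta -> agree -> delta
i=6: BASE=bravo L=alpha R=foxtrot all differ -> CONFLICT
Conflict count: 1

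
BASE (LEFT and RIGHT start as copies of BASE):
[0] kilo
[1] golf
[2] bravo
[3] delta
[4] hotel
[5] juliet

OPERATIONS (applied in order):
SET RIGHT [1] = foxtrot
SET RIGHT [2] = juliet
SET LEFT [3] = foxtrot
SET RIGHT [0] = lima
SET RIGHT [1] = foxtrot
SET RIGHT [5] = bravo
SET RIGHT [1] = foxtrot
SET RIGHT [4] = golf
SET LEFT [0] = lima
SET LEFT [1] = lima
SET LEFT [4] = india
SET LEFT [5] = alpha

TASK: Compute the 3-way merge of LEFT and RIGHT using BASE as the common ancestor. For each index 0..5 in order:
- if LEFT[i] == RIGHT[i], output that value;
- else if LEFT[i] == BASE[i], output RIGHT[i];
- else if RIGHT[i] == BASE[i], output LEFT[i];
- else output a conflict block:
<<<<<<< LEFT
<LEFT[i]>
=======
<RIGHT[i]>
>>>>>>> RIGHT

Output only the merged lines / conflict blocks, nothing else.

Answer: lima
<<<<<<< LEFT
lima
=======
foxtrot
>>>>>>> RIGHT
juliet
foxtrot
<<<<<<< LEFT
india
=======
golf
>>>>>>> RIGHT
<<<<<<< LEFT
alpha
=======
bravo
>>>>>>> RIGHT

Derivation:
Final LEFT:  [lima, lima, bravo, foxtrot, india, alpha]
Final RIGHT: [lima, foxtrot, juliet, delta, golf, bravo]
i=0: L=lima R=lima -> agree -> lima
i=1: BASE=golf L=lima R=foxtrot all differ -> CONFLICT
i=2: L=bravo=BASE, R=juliet -> take RIGHT -> juliet
i=3: L=foxtrot, R=delta=BASE -> take LEFT -> foxtrot
i=4: BASE=hotel L=india R=golf all differ -> CONFLICT
i=5: BASE=juliet L=alpha R=bravo all differ -> CONFLICT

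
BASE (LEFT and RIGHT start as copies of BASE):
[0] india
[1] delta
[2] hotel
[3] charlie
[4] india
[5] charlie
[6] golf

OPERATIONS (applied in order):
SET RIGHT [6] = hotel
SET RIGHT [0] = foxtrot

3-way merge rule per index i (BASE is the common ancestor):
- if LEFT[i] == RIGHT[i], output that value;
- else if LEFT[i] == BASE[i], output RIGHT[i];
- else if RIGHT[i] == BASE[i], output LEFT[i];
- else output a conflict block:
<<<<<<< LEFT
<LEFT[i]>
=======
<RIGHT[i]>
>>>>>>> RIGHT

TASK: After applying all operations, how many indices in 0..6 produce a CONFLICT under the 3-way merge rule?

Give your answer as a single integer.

Answer: 0

Derivation:
Final LEFT:  [india, delta, hotel, charlie, india, charlie, golf]
Final RIGHT: [foxtrot, delta, hotel, charlie, india, charlie, hotel]
i=0: L=india=BASE, R=foxtrot -> take RIGHT -> foxtrot
i=1: L=delta R=delta -> agree -> delta
i=2: L=hotel R=hotel -> agree -> hotel
i=3: L=charlie R=charlie -> agree -> charlie
i=4: L=india R=india -> agree -> india
i=5: L=charlie R=charlie -> agree -> charlie
i=6: L=golf=BASE, R=hotel -> take RIGHT -> hotel
Conflict count: 0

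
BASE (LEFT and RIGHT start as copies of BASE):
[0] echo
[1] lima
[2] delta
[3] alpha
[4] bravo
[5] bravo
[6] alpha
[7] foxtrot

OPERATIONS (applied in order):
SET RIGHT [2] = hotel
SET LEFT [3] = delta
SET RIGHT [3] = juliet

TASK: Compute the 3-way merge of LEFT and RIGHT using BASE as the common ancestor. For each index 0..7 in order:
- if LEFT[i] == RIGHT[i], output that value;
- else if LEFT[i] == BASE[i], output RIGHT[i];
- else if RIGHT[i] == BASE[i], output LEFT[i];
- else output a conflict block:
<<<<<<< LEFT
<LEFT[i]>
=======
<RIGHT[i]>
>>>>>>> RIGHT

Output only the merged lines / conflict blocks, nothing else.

Answer: echo
lima
hotel
<<<<<<< LEFT
delta
=======
juliet
>>>>>>> RIGHT
bravo
bravo
alpha
foxtrot

Derivation:
Final LEFT:  [echo, lima, delta, delta, bravo, bravo, alpha, foxtrot]
Final RIGHT: [echo, lima, hotel, juliet, bravo, bravo, alpha, foxtrot]
i=0: L=echo R=echo -> agree -> echo
i=1: L=lima R=lima -> agree -> lima
i=2: L=delta=BASE, R=hotel -> take RIGHT -> hotel
i=3: BASE=alpha L=delta R=juliet all differ -> CONFLICT
i=4: L=bravo R=bravo -> agree -> bravo
i=5: L=bravo R=bravo -> agree -> bravo
i=6: L=alpha R=alpha -> agree -> alpha
i=7: L=foxtrot R=foxtrot -> agree -> foxtrot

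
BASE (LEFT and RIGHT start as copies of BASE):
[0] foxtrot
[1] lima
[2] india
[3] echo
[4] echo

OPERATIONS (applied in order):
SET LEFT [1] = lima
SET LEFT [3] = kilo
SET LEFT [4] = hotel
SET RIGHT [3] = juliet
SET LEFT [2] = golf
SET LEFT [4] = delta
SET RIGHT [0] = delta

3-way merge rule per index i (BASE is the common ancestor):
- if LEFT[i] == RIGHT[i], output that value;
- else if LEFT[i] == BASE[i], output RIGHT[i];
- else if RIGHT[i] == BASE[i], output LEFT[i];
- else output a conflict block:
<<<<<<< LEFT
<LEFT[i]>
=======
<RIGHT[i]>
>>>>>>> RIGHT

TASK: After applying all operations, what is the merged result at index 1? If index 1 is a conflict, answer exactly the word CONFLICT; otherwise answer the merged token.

Final LEFT:  [foxtrot, lima, golf, kilo, delta]
Final RIGHT: [delta, lima, india, juliet, echo]
i=0: L=foxtrot=BASE, R=delta -> take RIGHT -> delta
i=1: L=lima R=lima -> agree -> lima
i=2: L=golf, R=india=BASE -> take LEFT -> golf
i=3: BASE=echo L=kilo R=juliet all differ -> CONFLICT
i=4: L=delta, R=echo=BASE -> take LEFT -> delta
Index 1 -> lima

Answer: lima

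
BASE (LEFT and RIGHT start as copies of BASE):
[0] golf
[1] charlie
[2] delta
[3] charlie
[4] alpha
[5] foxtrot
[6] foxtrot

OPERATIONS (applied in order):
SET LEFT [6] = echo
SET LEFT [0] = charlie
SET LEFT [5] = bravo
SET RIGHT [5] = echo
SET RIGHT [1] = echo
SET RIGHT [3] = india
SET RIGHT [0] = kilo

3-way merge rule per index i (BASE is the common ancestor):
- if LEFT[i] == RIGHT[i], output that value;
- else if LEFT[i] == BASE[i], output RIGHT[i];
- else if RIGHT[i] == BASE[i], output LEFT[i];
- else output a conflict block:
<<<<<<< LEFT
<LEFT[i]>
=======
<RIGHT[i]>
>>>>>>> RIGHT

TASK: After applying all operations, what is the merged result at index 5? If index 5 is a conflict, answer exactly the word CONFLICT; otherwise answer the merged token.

Final LEFT:  [charlie, charlie, delta, charlie, alpha, bravo, echo]
Final RIGHT: [kilo, echo, delta, india, alpha, echo, foxtrot]
i=0: BASE=golf L=charlie R=kilo all differ -> CONFLICT
i=1: L=charlie=BASE, R=echo -> take RIGHT -> echo
i=2: L=delta R=delta -> agree -> delta
i=3: L=charlie=BASE, R=india -> take RIGHT -> india
i=4: L=alpha R=alpha -> agree -> alpha
i=5: BASE=foxtrot L=bravo R=echo all differ -> CONFLICT
i=6: L=echo, R=foxtrot=BASE -> take LEFT -> echo
Index 5 -> CONFLICT

Answer: CONFLICT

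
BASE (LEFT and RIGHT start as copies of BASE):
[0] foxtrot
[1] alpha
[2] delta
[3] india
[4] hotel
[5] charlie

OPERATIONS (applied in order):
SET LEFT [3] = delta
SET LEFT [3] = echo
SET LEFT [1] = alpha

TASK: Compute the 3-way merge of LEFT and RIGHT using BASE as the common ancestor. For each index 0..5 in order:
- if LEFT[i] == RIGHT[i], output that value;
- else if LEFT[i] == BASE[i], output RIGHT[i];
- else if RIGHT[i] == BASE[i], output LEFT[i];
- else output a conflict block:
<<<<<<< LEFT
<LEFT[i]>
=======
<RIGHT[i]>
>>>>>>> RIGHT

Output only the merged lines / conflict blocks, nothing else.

Answer: foxtrot
alpha
delta
echo
hotel
charlie

Derivation:
Final LEFT:  [foxtrot, alpha, delta, echo, hotel, charlie]
Final RIGHT: [foxtrot, alpha, delta, india, hotel, charlie]
i=0: L=foxtrot R=foxtrot -> agree -> foxtrot
i=1: L=alpha R=alpha -> agree -> alpha
i=2: L=delta R=delta -> agree -> delta
i=3: L=echo, R=india=BASE -> take LEFT -> echo
i=4: L=hotel R=hotel -> agree -> hotel
i=5: L=charlie R=charlie -> agree -> charlie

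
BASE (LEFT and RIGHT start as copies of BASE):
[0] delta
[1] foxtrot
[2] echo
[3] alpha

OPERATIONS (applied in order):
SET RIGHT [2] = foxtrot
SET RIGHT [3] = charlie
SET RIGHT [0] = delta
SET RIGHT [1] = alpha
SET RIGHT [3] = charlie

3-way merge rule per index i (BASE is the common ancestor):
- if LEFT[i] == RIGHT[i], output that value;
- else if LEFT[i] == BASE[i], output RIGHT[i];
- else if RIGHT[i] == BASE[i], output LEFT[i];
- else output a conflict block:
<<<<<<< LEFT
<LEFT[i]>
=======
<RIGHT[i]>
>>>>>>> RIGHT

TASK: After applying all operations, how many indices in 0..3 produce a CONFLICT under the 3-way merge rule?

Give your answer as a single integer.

Answer: 0

Derivation:
Final LEFT:  [delta, foxtrot, echo, alpha]
Final RIGHT: [delta, alpha, foxtrot, charlie]
i=0: L=delta R=delta -> agree -> delta
i=1: L=foxtrot=BASE, R=alpha -> take RIGHT -> alpha
i=2: L=echo=BASE, R=foxtrot -> take RIGHT -> foxtrot
i=3: L=alpha=BASE, R=charlie -> take RIGHT -> charlie
Conflict count: 0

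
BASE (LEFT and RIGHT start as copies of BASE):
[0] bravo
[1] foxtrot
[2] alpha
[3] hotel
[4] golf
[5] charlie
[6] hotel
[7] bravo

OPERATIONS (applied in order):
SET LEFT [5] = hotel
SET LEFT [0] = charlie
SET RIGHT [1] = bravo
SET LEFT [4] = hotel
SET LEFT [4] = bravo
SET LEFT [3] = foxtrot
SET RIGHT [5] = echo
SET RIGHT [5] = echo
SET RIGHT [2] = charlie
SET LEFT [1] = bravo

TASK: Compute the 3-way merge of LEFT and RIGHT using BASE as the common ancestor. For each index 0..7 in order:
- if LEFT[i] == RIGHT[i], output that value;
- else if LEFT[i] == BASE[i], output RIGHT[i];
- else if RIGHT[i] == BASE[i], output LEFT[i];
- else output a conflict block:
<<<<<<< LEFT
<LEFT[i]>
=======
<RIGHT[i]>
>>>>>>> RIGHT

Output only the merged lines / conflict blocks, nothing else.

Final LEFT:  [charlie, bravo, alpha, foxtrot, bravo, hotel, hotel, bravo]
Final RIGHT: [bravo, bravo, charlie, hotel, golf, echo, hotel, bravo]
i=0: L=charlie, R=bravo=BASE -> take LEFT -> charlie
i=1: L=bravo R=bravo -> agree -> bravo
i=2: L=alpha=BASE, R=charlie -> take RIGHT -> charlie
i=3: L=foxtrot, R=hotel=BASE -> take LEFT -> foxtrot
i=4: L=bravo, R=golf=BASE -> take LEFT -> bravo
i=5: BASE=charlie L=hotel R=echo all differ -> CONFLICT
i=6: L=hotel R=hotel -> agree -> hotel
i=7: L=bravo R=bravo -> agree -> bravo

Answer: charlie
bravo
charlie
foxtrot
bravo
<<<<<<< LEFT
hotel
=======
echo
>>>>>>> RIGHT
hotel
bravo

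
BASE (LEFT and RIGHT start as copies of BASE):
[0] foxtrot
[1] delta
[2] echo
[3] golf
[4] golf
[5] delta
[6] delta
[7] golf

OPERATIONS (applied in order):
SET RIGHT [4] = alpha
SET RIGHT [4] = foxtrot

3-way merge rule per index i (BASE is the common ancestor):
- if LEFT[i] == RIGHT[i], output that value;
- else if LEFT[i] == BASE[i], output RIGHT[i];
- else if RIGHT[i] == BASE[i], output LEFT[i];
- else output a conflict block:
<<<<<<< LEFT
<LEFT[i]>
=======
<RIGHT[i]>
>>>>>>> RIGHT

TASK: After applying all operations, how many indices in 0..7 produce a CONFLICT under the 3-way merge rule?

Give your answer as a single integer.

Final LEFT:  [foxtrot, delta, echo, golf, golf, delta, delta, golf]
Final RIGHT: [foxtrot, delta, echo, golf, foxtrot, delta, delta, golf]
i=0: L=foxtrot R=foxtrot -> agree -> foxtrot
i=1: L=delta R=delta -> agree -> delta
i=2: L=echo R=echo -> agree -> echo
i=3: L=golf R=golf -> agree -> golf
i=4: L=golf=BASE, R=foxtrot -> take RIGHT -> foxtrot
i=5: L=delta R=delta -> agree -> delta
i=6: L=delta R=delta -> agree -> delta
i=7: L=golf R=golf -> agree -> golf
Conflict count: 0

Answer: 0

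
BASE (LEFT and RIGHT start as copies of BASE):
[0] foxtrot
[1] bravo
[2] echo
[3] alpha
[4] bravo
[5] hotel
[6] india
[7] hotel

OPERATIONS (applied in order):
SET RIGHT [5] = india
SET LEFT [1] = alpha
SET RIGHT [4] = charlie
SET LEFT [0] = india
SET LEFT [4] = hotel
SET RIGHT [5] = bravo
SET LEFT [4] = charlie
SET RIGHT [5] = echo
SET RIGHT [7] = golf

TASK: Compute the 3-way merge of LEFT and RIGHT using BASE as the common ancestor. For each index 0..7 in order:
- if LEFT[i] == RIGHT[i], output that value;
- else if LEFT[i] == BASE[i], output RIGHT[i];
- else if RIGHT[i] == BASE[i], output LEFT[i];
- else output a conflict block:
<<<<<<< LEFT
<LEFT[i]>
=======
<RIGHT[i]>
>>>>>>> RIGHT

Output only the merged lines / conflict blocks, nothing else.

Final LEFT:  [india, alpha, echo, alpha, charlie, hotel, india, hotel]
Final RIGHT: [foxtrot, bravo, echo, alpha, charlie, echo, india, golf]
i=0: L=india, R=foxtrot=BASE -> take LEFT -> india
i=1: L=alpha, R=bravo=BASE -> take LEFT -> alpha
i=2: L=echo R=echo -> agree -> echo
i=3: L=alpha R=alpha -> agree -> alpha
i=4: L=charlie R=charlie -> agree -> charlie
i=5: L=hotel=BASE, R=echo -> take RIGHT -> echo
i=6: L=india R=india -> agree -> india
i=7: L=hotel=BASE, R=golf -> take RIGHT -> golf

Answer: india
alpha
echo
alpha
charlie
echo
india
golf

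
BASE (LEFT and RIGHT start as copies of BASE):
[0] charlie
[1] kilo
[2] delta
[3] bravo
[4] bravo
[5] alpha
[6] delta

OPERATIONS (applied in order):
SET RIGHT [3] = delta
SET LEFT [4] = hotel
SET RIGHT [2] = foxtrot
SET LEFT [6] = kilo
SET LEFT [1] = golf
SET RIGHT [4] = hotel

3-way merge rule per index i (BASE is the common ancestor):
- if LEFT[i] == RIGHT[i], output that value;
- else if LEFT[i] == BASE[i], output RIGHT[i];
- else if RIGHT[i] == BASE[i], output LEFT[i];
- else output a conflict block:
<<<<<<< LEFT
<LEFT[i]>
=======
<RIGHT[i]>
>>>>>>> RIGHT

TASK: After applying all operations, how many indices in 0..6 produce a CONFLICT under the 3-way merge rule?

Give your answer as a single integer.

Final LEFT:  [charlie, golf, delta, bravo, hotel, alpha, kilo]
Final RIGHT: [charlie, kilo, foxtrot, delta, hotel, alpha, delta]
i=0: L=charlie R=charlie -> agree -> charlie
i=1: L=golf, R=kilo=BASE -> take LEFT -> golf
i=2: L=delta=BASE, R=foxtrot -> take RIGHT -> foxtrot
i=3: L=bravo=BASE, R=delta -> take RIGHT -> delta
i=4: L=hotel R=hotel -> agree -> hotel
i=5: L=alpha R=alpha -> agree -> alpha
i=6: L=kilo, R=delta=BASE -> take LEFT -> kilo
Conflict count: 0

Answer: 0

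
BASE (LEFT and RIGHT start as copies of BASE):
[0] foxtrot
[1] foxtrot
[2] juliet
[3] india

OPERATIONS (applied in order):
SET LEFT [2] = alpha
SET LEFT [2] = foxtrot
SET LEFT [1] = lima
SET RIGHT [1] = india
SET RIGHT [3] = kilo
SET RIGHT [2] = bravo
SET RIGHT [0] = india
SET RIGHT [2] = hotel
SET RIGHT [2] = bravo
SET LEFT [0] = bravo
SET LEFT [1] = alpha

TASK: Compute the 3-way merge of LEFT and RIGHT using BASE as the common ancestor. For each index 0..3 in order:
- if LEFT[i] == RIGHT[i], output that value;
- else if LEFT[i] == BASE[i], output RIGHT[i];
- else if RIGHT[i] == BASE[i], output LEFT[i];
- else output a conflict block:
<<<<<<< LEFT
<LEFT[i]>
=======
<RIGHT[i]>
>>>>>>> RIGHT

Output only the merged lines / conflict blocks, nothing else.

Final LEFT:  [bravo, alpha, foxtrot, india]
Final RIGHT: [india, india, bravo, kilo]
i=0: BASE=foxtrot L=bravo R=india all differ -> CONFLICT
i=1: BASE=foxtrot L=alpha R=india all differ -> CONFLICT
i=2: BASE=juliet L=foxtrot R=bravo all differ -> CONFLICT
i=3: L=india=BASE, R=kilo -> take RIGHT -> kilo

Answer: <<<<<<< LEFT
bravo
=======
india
>>>>>>> RIGHT
<<<<<<< LEFT
alpha
=======
india
>>>>>>> RIGHT
<<<<<<< LEFT
foxtrot
=======
bravo
>>>>>>> RIGHT
kilo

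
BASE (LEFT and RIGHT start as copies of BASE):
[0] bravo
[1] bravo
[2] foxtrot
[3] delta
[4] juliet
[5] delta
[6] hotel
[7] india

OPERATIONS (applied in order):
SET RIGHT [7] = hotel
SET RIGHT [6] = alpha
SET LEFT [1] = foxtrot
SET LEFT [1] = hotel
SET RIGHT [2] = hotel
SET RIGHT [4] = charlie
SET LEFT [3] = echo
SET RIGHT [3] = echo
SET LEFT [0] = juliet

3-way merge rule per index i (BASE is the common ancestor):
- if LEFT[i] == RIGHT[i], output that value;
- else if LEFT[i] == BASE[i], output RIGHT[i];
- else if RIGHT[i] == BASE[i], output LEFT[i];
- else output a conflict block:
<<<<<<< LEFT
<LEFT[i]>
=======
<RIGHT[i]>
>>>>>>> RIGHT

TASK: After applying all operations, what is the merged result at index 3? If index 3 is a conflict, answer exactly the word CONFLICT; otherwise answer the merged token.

Final LEFT:  [juliet, hotel, foxtrot, echo, juliet, delta, hotel, india]
Final RIGHT: [bravo, bravo, hotel, echo, charlie, delta, alpha, hotel]
i=0: L=juliet, R=bravo=BASE -> take LEFT -> juliet
i=1: L=hotel, R=bravo=BASE -> take LEFT -> hotel
i=2: L=foxtrot=BASE, R=hotel -> take RIGHT -> hotel
i=3: L=echo R=echo -> agree -> echo
i=4: L=juliet=BASE, R=charlie -> take RIGHT -> charlie
i=5: L=delta R=delta -> agree -> delta
i=6: L=hotel=BASE, R=alpha -> take RIGHT -> alpha
i=7: L=india=BASE, R=hotel -> take RIGHT -> hotel
Index 3 -> echo

Answer: echo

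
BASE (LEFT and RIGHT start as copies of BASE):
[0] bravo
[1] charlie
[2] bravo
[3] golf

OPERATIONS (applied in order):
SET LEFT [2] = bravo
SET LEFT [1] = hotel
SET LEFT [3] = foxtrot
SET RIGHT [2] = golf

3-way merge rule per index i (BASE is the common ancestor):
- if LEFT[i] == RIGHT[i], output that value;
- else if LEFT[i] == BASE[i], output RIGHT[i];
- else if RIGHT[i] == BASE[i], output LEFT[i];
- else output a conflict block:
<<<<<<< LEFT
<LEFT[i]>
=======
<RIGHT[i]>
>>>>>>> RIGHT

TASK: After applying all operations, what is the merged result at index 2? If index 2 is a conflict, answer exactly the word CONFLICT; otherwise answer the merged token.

Answer: golf

Derivation:
Final LEFT:  [bravo, hotel, bravo, foxtrot]
Final RIGHT: [bravo, charlie, golf, golf]
i=0: L=bravo R=bravo -> agree -> bravo
i=1: L=hotel, R=charlie=BASE -> take LEFT -> hotel
i=2: L=bravo=BASE, R=golf -> take RIGHT -> golf
i=3: L=foxtrot, R=golf=BASE -> take LEFT -> foxtrot
Index 2 -> golf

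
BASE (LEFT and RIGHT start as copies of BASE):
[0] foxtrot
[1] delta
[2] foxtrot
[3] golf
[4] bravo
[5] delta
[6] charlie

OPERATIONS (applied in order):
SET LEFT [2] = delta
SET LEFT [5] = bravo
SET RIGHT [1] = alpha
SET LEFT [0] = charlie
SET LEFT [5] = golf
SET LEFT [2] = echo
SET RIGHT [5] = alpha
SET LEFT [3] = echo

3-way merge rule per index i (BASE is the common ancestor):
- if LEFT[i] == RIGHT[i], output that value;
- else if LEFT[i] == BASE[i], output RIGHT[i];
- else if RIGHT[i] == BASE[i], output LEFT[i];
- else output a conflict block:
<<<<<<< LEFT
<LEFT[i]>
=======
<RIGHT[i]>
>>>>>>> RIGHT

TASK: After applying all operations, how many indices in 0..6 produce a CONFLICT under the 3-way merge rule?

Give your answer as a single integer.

Answer: 1

Derivation:
Final LEFT:  [charlie, delta, echo, echo, bravo, golf, charlie]
Final RIGHT: [foxtrot, alpha, foxtrot, golf, bravo, alpha, charlie]
i=0: L=charlie, R=foxtrot=BASE -> take LEFT -> charlie
i=1: L=delta=BASE, R=alpha -> take RIGHT -> alpha
i=2: L=echo, R=foxtrot=BASE -> take LEFT -> echo
i=3: L=echo, R=golf=BASE -> take LEFT -> echo
i=4: L=bravo R=bravo -> agree -> bravo
i=5: BASE=delta L=golf R=alpha all differ -> CONFLICT
i=6: L=charlie R=charlie -> agree -> charlie
Conflict count: 1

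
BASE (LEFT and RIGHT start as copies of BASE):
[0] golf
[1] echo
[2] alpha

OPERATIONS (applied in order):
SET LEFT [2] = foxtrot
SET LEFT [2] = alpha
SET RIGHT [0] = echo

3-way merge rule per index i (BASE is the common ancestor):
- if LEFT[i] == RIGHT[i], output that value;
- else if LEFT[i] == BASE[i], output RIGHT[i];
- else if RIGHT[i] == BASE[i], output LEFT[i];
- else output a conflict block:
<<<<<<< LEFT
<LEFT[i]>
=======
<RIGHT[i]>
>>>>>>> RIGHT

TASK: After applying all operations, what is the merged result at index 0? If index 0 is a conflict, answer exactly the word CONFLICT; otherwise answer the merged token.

Answer: echo

Derivation:
Final LEFT:  [golf, echo, alpha]
Final RIGHT: [echo, echo, alpha]
i=0: L=golf=BASE, R=echo -> take RIGHT -> echo
i=1: L=echo R=echo -> agree -> echo
i=2: L=alpha R=alpha -> agree -> alpha
Index 0 -> echo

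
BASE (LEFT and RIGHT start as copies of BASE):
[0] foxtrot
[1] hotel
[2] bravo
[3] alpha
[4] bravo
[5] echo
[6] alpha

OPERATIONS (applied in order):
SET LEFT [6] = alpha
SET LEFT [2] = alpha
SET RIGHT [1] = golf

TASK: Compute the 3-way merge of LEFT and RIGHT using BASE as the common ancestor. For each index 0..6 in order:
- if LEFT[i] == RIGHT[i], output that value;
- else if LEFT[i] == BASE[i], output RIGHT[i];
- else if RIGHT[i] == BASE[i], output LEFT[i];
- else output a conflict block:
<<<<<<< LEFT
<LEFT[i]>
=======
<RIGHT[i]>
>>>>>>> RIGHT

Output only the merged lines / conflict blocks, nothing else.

Answer: foxtrot
golf
alpha
alpha
bravo
echo
alpha

Derivation:
Final LEFT:  [foxtrot, hotel, alpha, alpha, bravo, echo, alpha]
Final RIGHT: [foxtrot, golf, bravo, alpha, bravo, echo, alpha]
i=0: L=foxtrot R=foxtrot -> agree -> foxtrot
i=1: L=hotel=BASE, R=golf -> take RIGHT -> golf
i=2: L=alpha, R=bravo=BASE -> take LEFT -> alpha
i=3: L=alpha R=alpha -> agree -> alpha
i=4: L=bravo R=bravo -> agree -> bravo
i=5: L=echo R=echo -> agree -> echo
i=6: L=alpha R=alpha -> agree -> alpha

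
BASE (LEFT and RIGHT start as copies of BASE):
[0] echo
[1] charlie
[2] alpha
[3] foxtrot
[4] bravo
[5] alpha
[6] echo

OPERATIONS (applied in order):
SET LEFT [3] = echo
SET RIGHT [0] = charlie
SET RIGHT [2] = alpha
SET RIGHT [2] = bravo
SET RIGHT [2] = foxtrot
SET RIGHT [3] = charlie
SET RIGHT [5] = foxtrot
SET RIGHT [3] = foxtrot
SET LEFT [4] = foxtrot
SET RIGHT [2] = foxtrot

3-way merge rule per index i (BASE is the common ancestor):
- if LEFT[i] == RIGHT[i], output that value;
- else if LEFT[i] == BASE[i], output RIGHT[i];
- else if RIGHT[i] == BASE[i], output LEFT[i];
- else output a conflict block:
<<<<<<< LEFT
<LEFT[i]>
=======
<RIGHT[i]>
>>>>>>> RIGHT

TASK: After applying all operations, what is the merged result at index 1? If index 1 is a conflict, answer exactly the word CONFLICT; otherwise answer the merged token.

Answer: charlie

Derivation:
Final LEFT:  [echo, charlie, alpha, echo, foxtrot, alpha, echo]
Final RIGHT: [charlie, charlie, foxtrot, foxtrot, bravo, foxtrot, echo]
i=0: L=echo=BASE, R=charlie -> take RIGHT -> charlie
i=1: L=charlie R=charlie -> agree -> charlie
i=2: L=alpha=BASE, R=foxtrot -> take RIGHT -> foxtrot
i=3: L=echo, R=foxtrot=BASE -> take LEFT -> echo
i=4: L=foxtrot, R=bravo=BASE -> take LEFT -> foxtrot
i=5: L=alpha=BASE, R=foxtrot -> take RIGHT -> foxtrot
i=6: L=echo R=echo -> agree -> echo
Index 1 -> charlie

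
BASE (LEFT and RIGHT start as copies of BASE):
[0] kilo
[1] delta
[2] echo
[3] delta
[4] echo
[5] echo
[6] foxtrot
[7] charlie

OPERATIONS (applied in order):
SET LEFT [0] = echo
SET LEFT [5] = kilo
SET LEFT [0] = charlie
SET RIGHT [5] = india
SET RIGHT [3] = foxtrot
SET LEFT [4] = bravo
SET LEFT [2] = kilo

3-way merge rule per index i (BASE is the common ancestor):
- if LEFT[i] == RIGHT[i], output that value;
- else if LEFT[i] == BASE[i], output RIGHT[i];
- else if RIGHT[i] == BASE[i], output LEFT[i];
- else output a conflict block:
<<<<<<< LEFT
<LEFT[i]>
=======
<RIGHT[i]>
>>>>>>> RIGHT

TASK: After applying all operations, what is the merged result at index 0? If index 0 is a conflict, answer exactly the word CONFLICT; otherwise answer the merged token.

Final LEFT:  [charlie, delta, kilo, delta, bravo, kilo, foxtrot, charlie]
Final RIGHT: [kilo, delta, echo, foxtrot, echo, india, foxtrot, charlie]
i=0: L=charlie, R=kilo=BASE -> take LEFT -> charlie
i=1: L=delta R=delta -> agree -> delta
i=2: L=kilo, R=echo=BASE -> take LEFT -> kilo
i=3: L=delta=BASE, R=foxtrot -> take RIGHT -> foxtrot
i=4: L=bravo, R=echo=BASE -> take LEFT -> bravo
i=5: BASE=echo L=kilo R=india all differ -> CONFLICT
i=6: L=foxtrot R=foxtrot -> agree -> foxtrot
i=7: L=charlie R=charlie -> agree -> charlie
Index 0 -> charlie

Answer: charlie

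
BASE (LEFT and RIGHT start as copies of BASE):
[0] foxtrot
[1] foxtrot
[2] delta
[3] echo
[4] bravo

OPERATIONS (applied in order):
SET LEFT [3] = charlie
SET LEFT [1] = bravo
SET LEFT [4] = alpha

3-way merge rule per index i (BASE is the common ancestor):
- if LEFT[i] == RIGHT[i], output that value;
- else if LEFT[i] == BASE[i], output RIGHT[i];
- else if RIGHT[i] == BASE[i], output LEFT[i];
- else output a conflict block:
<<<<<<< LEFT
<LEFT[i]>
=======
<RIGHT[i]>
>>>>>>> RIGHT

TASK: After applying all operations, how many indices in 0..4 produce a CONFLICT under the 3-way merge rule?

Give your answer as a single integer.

Final LEFT:  [foxtrot, bravo, delta, charlie, alpha]
Final RIGHT: [foxtrot, foxtrot, delta, echo, bravo]
i=0: L=foxtrot R=foxtrot -> agree -> foxtrot
i=1: L=bravo, R=foxtrot=BASE -> take LEFT -> bravo
i=2: L=delta R=delta -> agree -> delta
i=3: L=charlie, R=echo=BASE -> take LEFT -> charlie
i=4: L=alpha, R=bravo=BASE -> take LEFT -> alpha
Conflict count: 0

Answer: 0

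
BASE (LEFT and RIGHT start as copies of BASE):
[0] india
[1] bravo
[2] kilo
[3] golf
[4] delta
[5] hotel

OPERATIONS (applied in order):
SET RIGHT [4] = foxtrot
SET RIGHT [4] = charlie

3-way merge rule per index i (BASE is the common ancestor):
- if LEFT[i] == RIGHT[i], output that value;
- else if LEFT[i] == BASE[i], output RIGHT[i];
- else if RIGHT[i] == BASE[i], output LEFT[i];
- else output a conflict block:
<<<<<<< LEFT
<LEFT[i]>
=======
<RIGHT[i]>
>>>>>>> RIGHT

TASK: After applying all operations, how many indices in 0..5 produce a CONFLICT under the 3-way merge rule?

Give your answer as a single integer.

Final LEFT:  [india, bravo, kilo, golf, delta, hotel]
Final RIGHT: [india, bravo, kilo, golf, charlie, hotel]
i=0: L=india R=india -> agree -> india
i=1: L=bravo R=bravo -> agree -> bravo
i=2: L=kilo R=kilo -> agree -> kilo
i=3: L=golf R=golf -> agree -> golf
i=4: L=delta=BASE, R=charlie -> take RIGHT -> charlie
i=5: L=hotel R=hotel -> agree -> hotel
Conflict count: 0

Answer: 0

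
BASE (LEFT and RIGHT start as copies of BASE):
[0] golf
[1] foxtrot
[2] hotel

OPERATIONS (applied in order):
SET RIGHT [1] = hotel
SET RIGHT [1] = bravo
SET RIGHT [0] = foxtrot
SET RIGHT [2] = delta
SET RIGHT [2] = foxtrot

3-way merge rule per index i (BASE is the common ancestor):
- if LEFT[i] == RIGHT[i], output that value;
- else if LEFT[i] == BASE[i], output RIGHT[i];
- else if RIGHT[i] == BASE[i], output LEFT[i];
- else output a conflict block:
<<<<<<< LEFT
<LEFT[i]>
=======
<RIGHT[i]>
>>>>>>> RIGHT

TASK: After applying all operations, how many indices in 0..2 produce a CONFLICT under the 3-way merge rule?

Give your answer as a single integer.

Final LEFT:  [golf, foxtrot, hotel]
Final RIGHT: [foxtrot, bravo, foxtrot]
i=0: L=golf=BASE, R=foxtrot -> take RIGHT -> foxtrot
i=1: L=foxtrot=BASE, R=bravo -> take RIGHT -> bravo
i=2: L=hotel=BASE, R=foxtrot -> take RIGHT -> foxtrot
Conflict count: 0

Answer: 0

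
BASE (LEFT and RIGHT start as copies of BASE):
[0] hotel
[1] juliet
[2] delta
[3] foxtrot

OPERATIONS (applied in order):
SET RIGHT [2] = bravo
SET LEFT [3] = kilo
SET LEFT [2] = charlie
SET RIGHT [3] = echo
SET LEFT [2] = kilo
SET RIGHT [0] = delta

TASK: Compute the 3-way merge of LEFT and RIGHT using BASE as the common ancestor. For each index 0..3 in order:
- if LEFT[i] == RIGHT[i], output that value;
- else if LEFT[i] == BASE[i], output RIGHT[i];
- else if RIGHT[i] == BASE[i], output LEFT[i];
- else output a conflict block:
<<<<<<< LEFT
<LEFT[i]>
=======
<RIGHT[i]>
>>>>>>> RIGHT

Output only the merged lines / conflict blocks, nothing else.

Answer: delta
juliet
<<<<<<< LEFT
kilo
=======
bravo
>>>>>>> RIGHT
<<<<<<< LEFT
kilo
=======
echo
>>>>>>> RIGHT

Derivation:
Final LEFT:  [hotel, juliet, kilo, kilo]
Final RIGHT: [delta, juliet, bravo, echo]
i=0: L=hotel=BASE, R=delta -> take RIGHT -> delta
i=1: L=juliet R=juliet -> agree -> juliet
i=2: BASE=delta L=kilo R=bravo all differ -> CONFLICT
i=3: BASE=foxtrot L=kilo R=echo all differ -> CONFLICT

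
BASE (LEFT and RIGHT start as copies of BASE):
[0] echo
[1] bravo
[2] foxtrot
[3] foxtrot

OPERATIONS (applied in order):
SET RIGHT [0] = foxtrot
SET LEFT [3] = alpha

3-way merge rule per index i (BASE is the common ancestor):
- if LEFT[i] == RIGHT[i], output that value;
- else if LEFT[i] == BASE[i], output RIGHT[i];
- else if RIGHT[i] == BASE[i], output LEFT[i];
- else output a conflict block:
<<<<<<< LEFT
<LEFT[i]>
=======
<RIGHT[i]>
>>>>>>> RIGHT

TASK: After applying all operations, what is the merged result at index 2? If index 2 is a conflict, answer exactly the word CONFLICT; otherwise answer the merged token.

Answer: foxtrot

Derivation:
Final LEFT:  [echo, bravo, foxtrot, alpha]
Final RIGHT: [foxtrot, bravo, foxtrot, foxtrot]
i=0: L=echo=BASE, R=foxtrot -> take RIGHT -> foxtrot
i=1: L=bravo R=bravo -> agree -> bravo
i=2: L=foxtrot R=foxtrot -> agree -> foxtrot
i=3: L=alpha, R=foxtrot=BASE -> take LEFT -> alpha
Index 2 -> foxtrot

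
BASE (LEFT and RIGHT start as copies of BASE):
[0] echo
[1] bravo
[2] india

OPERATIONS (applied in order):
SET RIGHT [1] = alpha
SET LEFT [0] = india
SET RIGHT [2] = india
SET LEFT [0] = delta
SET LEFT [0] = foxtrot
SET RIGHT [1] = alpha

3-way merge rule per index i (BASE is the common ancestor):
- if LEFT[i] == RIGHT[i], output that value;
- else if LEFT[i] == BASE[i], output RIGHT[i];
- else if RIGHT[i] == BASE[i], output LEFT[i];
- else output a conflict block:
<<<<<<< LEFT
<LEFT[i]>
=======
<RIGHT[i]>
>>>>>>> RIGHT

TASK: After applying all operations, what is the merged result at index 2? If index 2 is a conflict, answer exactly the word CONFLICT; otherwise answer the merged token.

Final LEFT:  [foxtrot, bravo, india]
Final RIGHT: [echo, alpha, india]
i=0: L=foxtrot, R=echo=BASE -> take LEFT -> foxtrot
i=1: L=bravo=BASE, R=alpha -> take RIGHT -> alpha
i=2: L=india R=india -> agree -> india
Index 2 -> india

Answer: india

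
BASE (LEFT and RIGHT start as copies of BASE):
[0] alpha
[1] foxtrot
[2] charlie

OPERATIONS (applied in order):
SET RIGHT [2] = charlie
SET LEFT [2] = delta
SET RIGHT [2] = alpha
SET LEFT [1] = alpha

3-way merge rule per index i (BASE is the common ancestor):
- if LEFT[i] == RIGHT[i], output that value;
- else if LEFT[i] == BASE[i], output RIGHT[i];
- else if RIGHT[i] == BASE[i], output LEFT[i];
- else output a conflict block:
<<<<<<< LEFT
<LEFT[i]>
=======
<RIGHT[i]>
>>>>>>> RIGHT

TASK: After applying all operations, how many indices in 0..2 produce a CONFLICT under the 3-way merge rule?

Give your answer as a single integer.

Answer: 1

Derivation:
Final LEFT:  [alpha, alpha, delta]
Final RIGHT: [alpha, foxtrot, alpha]
i=0: L=alpha R=alpha -> agree -> alpha
i=1: L=alpha, R=foxtrot=BASE -> take LEFT -> alpha
i=2: BASE=charlie L=delta R=alpha all differ -> CONFLICT
Conflict count: 1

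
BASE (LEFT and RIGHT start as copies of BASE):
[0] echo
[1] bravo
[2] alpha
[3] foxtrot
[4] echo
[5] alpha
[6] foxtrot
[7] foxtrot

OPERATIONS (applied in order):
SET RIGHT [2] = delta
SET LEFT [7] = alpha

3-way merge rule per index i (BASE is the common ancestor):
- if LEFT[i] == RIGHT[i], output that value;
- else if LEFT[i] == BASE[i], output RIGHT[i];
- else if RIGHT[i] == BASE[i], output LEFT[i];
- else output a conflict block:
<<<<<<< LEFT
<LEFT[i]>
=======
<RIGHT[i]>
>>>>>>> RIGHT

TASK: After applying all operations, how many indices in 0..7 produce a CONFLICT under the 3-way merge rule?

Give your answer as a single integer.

Answer: 0

Derivation:
Final LEFT:  [echo, bravo, alpha, foxtrot, echo, alpha, foxtrot, alpha]
Final RIGHT: [echo, bravo, delta, foxtrot, echo, alpha, foxtrot, foxtrot]
i=0: L=echo R=echo -> agree -> echo
i=1: L=bravo R=bravo -> agree -> bravo
i=2: L=alpha=BASE, R=delta -> take RIGHT -> delta
i=3: L=foxtrot R=foxtrot -> agree -> foxtrot
i=4: L=echo R=echo -> agree -> echo
i=5: L=alpha R=alpha -> agree -> alpha
i=6: L=foxtrot R=foxtrot -> agree -> foxtrot
i=7: L=alpha, R=foxtrot=BASE -> take LEFT -> alpha
Conflict count: 0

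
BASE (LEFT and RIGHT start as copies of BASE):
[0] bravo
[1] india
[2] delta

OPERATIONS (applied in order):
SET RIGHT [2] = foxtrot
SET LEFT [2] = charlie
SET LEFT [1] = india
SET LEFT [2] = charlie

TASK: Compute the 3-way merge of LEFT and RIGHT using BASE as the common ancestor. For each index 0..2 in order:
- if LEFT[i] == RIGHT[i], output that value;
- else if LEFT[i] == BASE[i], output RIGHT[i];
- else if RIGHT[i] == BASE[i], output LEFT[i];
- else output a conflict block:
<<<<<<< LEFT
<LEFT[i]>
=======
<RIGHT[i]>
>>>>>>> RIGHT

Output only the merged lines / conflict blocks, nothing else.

Final LEFT:  [bravo, india, charlie]
Final RIGHT: [bravo, india, foxtrot]
i=0: L=bravo R=bravo -> agree -> bravo
i=1: L=india R=india -> agree -> india
i=2: BASE=delta L=charlie R=foxtrot all differ -> CONFLICT

Answer: bravo
india
<<<<<<< LEFT
charlie
=======
foxtrot
>>>>>>> RIGHT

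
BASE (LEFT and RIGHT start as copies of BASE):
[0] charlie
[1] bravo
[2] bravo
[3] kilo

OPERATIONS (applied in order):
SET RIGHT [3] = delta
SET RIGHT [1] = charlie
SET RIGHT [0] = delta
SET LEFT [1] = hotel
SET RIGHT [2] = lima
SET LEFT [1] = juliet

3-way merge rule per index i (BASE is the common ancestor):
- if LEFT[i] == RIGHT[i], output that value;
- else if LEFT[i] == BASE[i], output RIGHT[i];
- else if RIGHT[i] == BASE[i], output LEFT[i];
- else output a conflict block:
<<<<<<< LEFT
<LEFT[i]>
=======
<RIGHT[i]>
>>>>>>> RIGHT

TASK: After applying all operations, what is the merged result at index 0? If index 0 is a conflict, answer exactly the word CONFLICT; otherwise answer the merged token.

Final LEFT:  [charlie, juliet, bravo, kilo]
Final RIGHT: [delta, charlie, lima, delta]
i=0: L=charlie=BASE, R=delta -> take RIGHT -> delta
i=1: BASE=bravo L=juliet R=charlie all differ -> CONFLICT
i=2: L=bravo=BASE, R=lima -> take RIGHT -> lima
i=3: L=kilo=BASE, R=delta -> take RIGHT -> delta
Index 0 -> delta

Answer: delta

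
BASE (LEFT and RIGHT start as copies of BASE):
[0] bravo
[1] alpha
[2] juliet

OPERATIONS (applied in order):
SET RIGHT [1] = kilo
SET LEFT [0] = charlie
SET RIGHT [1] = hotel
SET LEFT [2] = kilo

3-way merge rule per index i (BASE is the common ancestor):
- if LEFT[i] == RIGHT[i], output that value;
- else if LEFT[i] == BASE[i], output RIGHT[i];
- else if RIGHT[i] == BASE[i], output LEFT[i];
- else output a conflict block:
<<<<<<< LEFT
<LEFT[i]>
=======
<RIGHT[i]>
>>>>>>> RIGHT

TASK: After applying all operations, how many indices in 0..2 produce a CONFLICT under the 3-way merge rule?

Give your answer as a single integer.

Answer: 0

Derivation:
Final LEFT:  [charlie, alpha, kilo]
Final RIGHT: [bravo, hotel, juliet]
i=0: L=charlie, R=bravo=BASE -> take LEFT -> charlie
i=1: L=alpha=BASE, R=hotel -> take RIGHT -> hotel
i=2: L=kilo, R=juliet=BASE -> take LEFT -> kilo
Conflict count: 0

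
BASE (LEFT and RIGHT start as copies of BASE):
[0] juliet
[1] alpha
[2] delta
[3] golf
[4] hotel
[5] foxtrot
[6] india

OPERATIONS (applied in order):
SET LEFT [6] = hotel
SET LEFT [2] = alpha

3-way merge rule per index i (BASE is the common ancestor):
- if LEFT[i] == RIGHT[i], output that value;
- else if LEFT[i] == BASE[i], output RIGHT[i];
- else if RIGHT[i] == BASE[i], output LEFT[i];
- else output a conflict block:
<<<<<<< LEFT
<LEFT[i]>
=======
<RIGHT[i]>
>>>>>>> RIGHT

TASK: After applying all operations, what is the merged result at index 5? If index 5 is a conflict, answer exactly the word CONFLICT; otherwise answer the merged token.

Final LEFT:  [juliet, alpha, alpha, golf, hotel, foxtrot, hotel]
Final RIGHT: [juliet, alpha, delta, golf, hotel, foxtrot, india]
i=0: L=juliet R=juliet -> agree -> juliet
i=1: L=alpha R=alpha -> agree -> alpha
i=2: L=alpha, R=delta=BASE -> take LEFT -> alpha
i=3: L=golf R=golf -> agree -> golf
i=4: L=hotel R=hotel -> agree -> hotel
i=5: L=foxtrot R=foxtrot -> agree -> foxtrot
i=6: L=hotel, R=india=BASE -> take LEFT -> hotel
Index 5 -> foxtrot

Answer: foxtrot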